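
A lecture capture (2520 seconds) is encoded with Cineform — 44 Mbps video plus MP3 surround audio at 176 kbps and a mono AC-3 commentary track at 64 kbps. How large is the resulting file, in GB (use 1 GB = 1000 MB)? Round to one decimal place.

Audio total: 176 + 64 = 240 kbps = 0.240 Mbps.
Total bitrate: 44 + 0.240 = 44.240 Mbps.
Stream data: 44.240 Mbps × 2520 s = 111484.8 Mb.
111,485 Mb ÷ 8 = 13,936 MB → 13.94 GB.

13.9 GB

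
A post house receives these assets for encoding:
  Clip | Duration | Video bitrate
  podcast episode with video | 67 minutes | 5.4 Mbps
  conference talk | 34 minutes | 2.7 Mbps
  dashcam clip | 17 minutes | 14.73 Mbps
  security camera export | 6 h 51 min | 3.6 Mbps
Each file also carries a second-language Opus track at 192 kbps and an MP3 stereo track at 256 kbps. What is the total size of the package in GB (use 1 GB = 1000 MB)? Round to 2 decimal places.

Audio total: 192 + 256 = 448 kbps = 0.448 Mbps.
podcast episode with video: 5.848 Mbps × 4020 s = 23509.0 Mb
conference talk: 3.148 Mbps × 2040 s = 6421.9 Mb
dashcam clip: 15.178 Mbps × 1020 s = 15481.6 Mb
security camera export: 4.048 Mbps × 24660 s = 99823.7 Mb
Total: 145236.1 Mb = 18154.5 MB.
= 18.15 GB.

18.15 GB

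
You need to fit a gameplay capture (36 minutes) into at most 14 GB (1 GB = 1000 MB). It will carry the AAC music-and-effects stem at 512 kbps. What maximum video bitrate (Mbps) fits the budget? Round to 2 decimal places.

Budget: 14 GB = 112000.0 Mb.
36 min = 2160 s
Total bitrate budget: 112000.0 Mb / 2160 s = 51.852 Mbps.
Audio: 512 kbps = 0.512 Mbps.
Video: 51.852 − 0.512 = 51.340 Mbps.

51.34 Mbps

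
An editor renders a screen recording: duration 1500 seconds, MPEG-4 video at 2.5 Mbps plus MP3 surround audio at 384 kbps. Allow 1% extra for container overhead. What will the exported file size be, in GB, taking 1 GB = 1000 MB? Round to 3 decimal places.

0.546 GB

Audio: 384 kbps = 0.384 Mbps.
Total bitrate: 2.5 + 0.384 = 2.884 Mbps.
Stream data: 2.884 Mbps × 1500 s = 4326.0 Mb.
With 1% container overhead: ×1.01.
4,369 Mb ÷ 8 = 546.2 MB → 0.5462 GB.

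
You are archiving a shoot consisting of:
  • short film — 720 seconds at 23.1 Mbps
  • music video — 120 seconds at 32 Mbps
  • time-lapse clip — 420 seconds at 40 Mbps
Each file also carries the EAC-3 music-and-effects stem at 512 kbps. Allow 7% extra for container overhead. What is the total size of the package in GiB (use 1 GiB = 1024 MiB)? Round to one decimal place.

Audio: 512 kbps = 0.512 Mbps.
short film: 23.612 Mbps × 720 s × 1.07 = 18190.7 Mb
music video: 32.512 Mbps × 120 s × 1.07 = 4174.5 Mb
time-lapse clip: 40.512 Mbps × 420 s × 1.07 = 18206.1 Mb
Total: 40571.3 Mb = 5071.4 MB.
= 4.723 GiB.

4.7 GiB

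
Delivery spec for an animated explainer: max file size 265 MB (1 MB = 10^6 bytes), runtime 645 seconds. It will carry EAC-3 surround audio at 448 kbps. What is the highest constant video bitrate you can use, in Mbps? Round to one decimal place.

2.8 Mbps

Budget: 265 MB = 2120.0 Mb.
Total bitrate budget: 2120.0 Mb / 645 s = 3.287 Mbps.
Audio: 448 kbps = 0.448 Mbps.
Video: 3.287 − 0.448 = 2.839 Mbps.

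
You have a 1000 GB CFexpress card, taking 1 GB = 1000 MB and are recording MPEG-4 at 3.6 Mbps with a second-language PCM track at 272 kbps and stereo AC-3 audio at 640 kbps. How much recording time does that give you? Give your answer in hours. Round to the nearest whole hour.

Audio total: 272 + 640 = 912 kbps = 0.912 Mbps.
Total bitrate: 3.6 + 0.912 = 4.512 Mbps.
Capacity: 1000 GB = 8,000,000 Mb.
Recording time: 8,000,000 / 4.512 = 1,773,050 s ≈ 493 hours.

493 hours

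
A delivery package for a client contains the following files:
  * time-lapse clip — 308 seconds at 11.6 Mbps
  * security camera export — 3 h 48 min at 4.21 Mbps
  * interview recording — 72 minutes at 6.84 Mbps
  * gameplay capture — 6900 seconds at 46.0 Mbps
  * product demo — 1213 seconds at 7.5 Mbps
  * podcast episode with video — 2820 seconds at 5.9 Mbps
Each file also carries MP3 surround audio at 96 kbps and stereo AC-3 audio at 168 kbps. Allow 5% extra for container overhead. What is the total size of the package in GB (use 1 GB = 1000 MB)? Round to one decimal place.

58.0 GB

Audio total: 96 + 168 = 264 kbps = 0.264 Mbps.
time-lapse clip: 11.864 Mbps × 308 s × 1.05 = 3836.8 Mb
security camera export: 4.474 Mbps × 13680 s × 1.05 = 64264.5 Mb
interview recording: 7.104 Mbps × 4320 s × 1.05 = 32223.7 Mb
gameplay capture: 46.264 Mbps × 6900 s × 1.05 = 335182.7 Mb
product demo: 7.764 Mbps × 1213 s × 1.05 = 9888.6 Mb
podcast episode with video: 6.164 Mbps × 2820 s × 1.05 = 18251.6 Mb
Total: 463648.0 Mb = 57956.0 MB.
= 57.96 GB.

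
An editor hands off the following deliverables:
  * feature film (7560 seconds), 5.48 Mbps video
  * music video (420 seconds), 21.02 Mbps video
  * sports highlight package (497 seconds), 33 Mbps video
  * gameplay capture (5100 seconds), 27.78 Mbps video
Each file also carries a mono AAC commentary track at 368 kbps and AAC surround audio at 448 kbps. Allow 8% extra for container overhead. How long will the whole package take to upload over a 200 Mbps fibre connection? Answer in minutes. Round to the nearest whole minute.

20 minutes

Audio total: 368 + 448 = 816 kbps = 0.816 Mbps.
feature film: 6.296 Mbps × 7560 s × 1.08 = 51405.6 Mb
music video: 21.836 Mbps × 420 s × 1.08 = 9904.8 Mb
sports highlight package: 33.816 Mbps × 497 s × 1.08 = 18151.1 Mb
gameplay capture: 28.596 Mbps × 5100 s × 1.08 = 157506.8 Mb
Total: 236968.2 Mb = 29621.0 MB.
At 200 Mbps: 236968.2 / 200 = 1185 s ≈ 19.7 minutes.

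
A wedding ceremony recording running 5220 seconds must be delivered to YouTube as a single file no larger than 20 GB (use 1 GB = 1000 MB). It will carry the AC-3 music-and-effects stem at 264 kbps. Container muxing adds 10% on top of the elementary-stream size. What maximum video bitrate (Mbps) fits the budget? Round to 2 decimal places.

27.60 Mbps

Budget: 20 GB = 160000.0 Mb.
Stream payload after overhead: 160000.0 / 1.10 = 145454.5 Mb.
Total bitrate budget: 145454.5 Mb / 5220 s = 27.865 Mbps.
Audio: 264 kbps = 0.264 Mbps.
Video: 27.865 − 0.264 = 27.601 Mbps.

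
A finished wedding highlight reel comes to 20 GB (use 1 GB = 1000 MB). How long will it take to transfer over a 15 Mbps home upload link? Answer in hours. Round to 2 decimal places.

2.96 hours

File: 20 GB = 160000.0 Mb.
At 15 Mbps: 160000.0 / 15 = 10666.7 s ≈ 2.96 hours.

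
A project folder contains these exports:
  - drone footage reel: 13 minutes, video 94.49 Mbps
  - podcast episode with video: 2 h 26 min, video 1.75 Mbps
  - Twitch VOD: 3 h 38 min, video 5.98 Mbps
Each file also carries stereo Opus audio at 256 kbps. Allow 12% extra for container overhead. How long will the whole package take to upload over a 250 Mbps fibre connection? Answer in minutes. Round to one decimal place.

Audio: 256 kbps = 0.256 Mbps.
drone footage reel: 94.746 Mbps × 780 s × 1.12 = 82770.1 Mb
podcast episode with video: 2.006 Mbps × 8760 s × 1.12 = 19681.3 Mb
Twitch VOD: 6.236 Mbps × 13080 s × 1.12 = 91354.9 Mb
Total: 193806.3 Mb = 24225.8 MB.
At 250 Mbps: 193806.3 / 250 = 775 s ≈ 12.9 minutes.

12.9 minutes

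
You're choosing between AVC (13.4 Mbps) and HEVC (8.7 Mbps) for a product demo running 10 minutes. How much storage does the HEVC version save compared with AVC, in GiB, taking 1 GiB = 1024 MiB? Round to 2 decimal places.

0.33 GiB

10 min = 600 s
AVC: 13.400 Mbps × 600 s = 8040.0 Mb = 0.936 GiB.
HEVC: 8.700 Mbps × 600 s = 5220.0 Mb = 0.608 GiB.
Saving: 0.936 − 0.608 = 0.328 GiB.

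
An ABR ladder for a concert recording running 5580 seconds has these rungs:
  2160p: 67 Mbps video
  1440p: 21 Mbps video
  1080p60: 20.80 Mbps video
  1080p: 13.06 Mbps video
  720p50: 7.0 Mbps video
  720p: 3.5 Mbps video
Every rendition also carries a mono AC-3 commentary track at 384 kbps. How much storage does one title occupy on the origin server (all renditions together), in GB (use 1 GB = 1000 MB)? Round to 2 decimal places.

93.93 GB

Audio: 384 kbps = 0.384 Mbps.
Sum of rendition bitrates: (67+0.384) + (21+0.384) + (20.80+0.384) + (13.06+0.384) + (7.0+0.384) + (3.5+0.384) = 134.664 Mbps.
× 5580 s = 751,425 Mb = 93,928 MB = 93.93 GB.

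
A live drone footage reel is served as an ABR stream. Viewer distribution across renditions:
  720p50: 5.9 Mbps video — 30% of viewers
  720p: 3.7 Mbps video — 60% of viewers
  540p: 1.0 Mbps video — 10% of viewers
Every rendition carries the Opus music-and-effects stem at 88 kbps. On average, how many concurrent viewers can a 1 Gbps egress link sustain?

239

Audio: 88 kbps = 0.088 Mbps.
Average per-viewer bitrate: 0.30×5.988 + 0.60×3.788 + 0.10×1.088 = 4.178 Mbps.
1 Gbps = 1,000 Mbps; 1,000 / 4.178 = 239.35 → 239.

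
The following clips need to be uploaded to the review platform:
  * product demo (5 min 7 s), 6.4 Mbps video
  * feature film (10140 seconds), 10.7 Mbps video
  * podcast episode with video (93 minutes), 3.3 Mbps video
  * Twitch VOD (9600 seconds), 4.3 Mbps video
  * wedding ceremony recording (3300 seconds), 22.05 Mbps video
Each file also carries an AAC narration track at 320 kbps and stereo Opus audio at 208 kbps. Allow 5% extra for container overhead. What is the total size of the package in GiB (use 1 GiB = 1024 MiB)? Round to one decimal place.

Audio total: 320 + 208 = 528 kbps = 0.528 Mbps.
product demo: 6.928 Mbps × 307 s × 1.05 = 2233.2 Mb
feature film: 11.228 Mbps × 10140 s × 1.05 = 119544.5 Mb
podcast episode with video: 3.828 Mbps × 5580 s × 1.05 = 22428.3 Mb
Twitch VOD: 4.828 Mbps × 9600 s × 1.05 = 48666.2 Mb
wedding ceremony recording: 22.578 Mbps × 3300 s × 1.05 = 78232.8 Mb
Total: 271105.0 Mb = 33888.1 MB.
= 31.56 GiB.

31.6 GiB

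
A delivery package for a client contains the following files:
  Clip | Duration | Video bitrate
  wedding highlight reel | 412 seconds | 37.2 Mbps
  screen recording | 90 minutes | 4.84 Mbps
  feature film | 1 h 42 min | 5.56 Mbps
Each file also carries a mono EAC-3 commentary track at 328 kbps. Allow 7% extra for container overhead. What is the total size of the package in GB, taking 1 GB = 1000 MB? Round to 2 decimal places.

10.62 GB

Audio: 328 kbps = 0.328 Mbps.
wedding highlight reel: 37.528 Mbps × 412 s × 1.07 = 16543.8 Mb
screen recording: 5.168 Mbps × 5400 s × 1.07 = 29860.7 Mb
feature film: 5.888 Mbps × 6120 s × 1.07 = 38557.0 Mb
Total: 84961.5 Mb = 10620.2 MB.
= 10.62 GB.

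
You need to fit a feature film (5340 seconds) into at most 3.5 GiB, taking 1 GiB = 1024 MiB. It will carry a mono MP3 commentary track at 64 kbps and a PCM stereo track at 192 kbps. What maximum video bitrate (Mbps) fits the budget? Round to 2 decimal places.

Budget: 3.5 GiB = 30064.8 Mb.
Total bitrate budget: 30064.8 Mb / 5340 s = 5.630 Mbps.
Audio total: 64 + 192 = 256 kbps = 0.256 Mbps.
Video: 5.630 − 0.256 = 5.374 Mbps.

5.37 Mbps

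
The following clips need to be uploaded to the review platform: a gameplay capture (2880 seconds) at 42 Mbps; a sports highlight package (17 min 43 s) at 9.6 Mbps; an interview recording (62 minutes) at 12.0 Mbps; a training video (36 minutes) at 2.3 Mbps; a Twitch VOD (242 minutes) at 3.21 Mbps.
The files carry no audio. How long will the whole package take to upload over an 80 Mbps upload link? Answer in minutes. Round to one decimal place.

47.4 minutes

gameplay capture: 42.000 Mbps × 2880 s = 120960.0 Mb
sports highlight package: 9.600 Mbps × 1063 s = 10204.8 Mb
interview recording: 12.000 Mbps × 3720 s = 44640.0 Mb
training video: 2.300 Mbps × 2160 s = 4968.0 Mb
Twitch VOD: 3.210 Mbps × 14520 s = 46609.2 Mb
Total: 227382.0 Mb = 28422.8 MB.
At 80 Mbps: 227382.0 / 80 = 2842 s ≈ 47.4 minutes.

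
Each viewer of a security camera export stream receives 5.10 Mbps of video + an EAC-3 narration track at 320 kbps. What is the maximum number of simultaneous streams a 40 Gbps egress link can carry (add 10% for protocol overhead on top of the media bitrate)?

6709

Audio: 320 kbps = 0.320 Mbps.
Per-viewer media rate: 5.420 Mbps.
On the wire with 10% overhead: 5.962 Mbps.
40 Gbps = 40,000 Mbps; 40,000 / 5.962 = 6709.16 → 6709 viewers.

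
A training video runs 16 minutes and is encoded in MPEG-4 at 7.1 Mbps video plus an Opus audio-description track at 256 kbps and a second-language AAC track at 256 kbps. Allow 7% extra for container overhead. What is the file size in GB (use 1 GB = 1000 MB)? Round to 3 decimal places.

16 min = 960 s
Audio total: 256 + 256 = 512 kbps = 0.512 Mbps.
Total bitrate: 7.1 + 0.512 = 7.612 Mbps.
Stream data: 7.612 Mbps × 960 s = 7307.5 Mb.
With 7% container overhead: ×1.07.
7,819 Mb ÷ 8 = 977.4 MB → 0.9774 GB.

0.977 GB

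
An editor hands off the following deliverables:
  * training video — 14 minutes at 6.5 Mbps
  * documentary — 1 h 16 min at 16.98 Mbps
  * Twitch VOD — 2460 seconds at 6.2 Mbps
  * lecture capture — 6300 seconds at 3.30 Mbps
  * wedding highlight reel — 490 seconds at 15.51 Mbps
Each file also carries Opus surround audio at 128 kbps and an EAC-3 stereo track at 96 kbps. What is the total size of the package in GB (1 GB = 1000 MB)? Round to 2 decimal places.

Audio total: 128 + 96 = 224 kbps = 0.224 Mbps.
training video: 6.724 Mbps × 840 s = 5648.2 Mb
documentary: 17.204 Mbps × 4560 s = 78450.2 Mb
Twitch VOD: 6.424 Mbps × 2460 s = 15803.0 Mb
lecture capture: 3.524 Mbps × 6300 s = 22201.2 Mb
wedding highlight reel: 15.734 Mbps × 490 s = 7709.7 Mb
Total: 129812.3 Mb = 16226.5 MB.
= 16.23 GB.

16.23 GB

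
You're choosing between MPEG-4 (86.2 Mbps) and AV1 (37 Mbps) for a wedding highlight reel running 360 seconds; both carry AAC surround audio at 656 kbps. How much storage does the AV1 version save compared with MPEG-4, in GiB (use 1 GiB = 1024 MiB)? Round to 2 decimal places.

Audio: 656 kbps = 0.656 Mbps.
MPEG-4: 86.856 Mbps × 360 s = 31268.2 Mb = 3.640 GiB.
AV1: 37.656 Mbps × 360 s = 13556.2 Mb = 1.578 GiB.
Saving: 3.640 − 1.578 = 2.062 GiB.

2.06 GiB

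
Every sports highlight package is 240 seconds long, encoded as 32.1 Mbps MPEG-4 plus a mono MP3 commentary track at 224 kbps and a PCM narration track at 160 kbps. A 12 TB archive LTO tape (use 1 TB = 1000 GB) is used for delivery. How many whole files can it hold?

Audio total: 224 + 160 = 384 kbps = 0.384 Mbps.
Total bitrate: 32.484 Mbps.
Per item: 32.484 Mbps × 240 s = 7,796 Mb = 974.5 MB.
Capacity: 12 TB = 96,000,000 Mb; 12313.75 items → 12313 complete.

12313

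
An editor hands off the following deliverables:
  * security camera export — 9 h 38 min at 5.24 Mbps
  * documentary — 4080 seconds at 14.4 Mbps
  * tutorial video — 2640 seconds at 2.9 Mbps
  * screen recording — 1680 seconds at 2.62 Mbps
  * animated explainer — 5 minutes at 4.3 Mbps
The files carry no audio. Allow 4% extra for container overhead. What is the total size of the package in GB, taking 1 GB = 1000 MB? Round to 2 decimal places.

33.00 GB

security camera export: 5.240 Mbps × 34680 s × 1.04 = 188992.1 Mb
documentary: 14.400 Mbps × 4080 s × 1.04 = 61102.1 Mb
tutorial video: 2.900 Mbps × 2640 s × 1.04 = 7962.2 Mb
screen recording: 2.620 Mbps × 1680 s × 1.04 = 4577.7 Mb
animated explainer: 4.300 Mbps × 300 s × 1.04 = 1341.6 Mb
Total: 263975.7 Mb = 32997.0 MB.
= 33.00 GB.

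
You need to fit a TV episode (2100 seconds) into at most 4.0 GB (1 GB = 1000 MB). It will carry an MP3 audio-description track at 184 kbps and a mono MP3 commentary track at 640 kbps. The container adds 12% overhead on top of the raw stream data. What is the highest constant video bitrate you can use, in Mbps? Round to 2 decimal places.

12.78 Mbps

Budget: 4.0 GB = 32000.0 Mb.
Stream payload after overhead: 32000.0 / 1.12 = 28571.4 Mb.
Total bitrate budget: 28571.4 Mb / 2100 s = 13.605 Mbps.
Audio total: 184 + 640 = 824 kbps = 0.824 Mbps.
Video: 13.605 − 0.824 = 12.781 Mbps.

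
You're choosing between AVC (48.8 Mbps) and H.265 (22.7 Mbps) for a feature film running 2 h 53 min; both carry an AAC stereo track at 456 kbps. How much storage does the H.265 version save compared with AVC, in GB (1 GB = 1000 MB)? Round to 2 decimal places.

33.86 GB

2 h 53 min = 173 min = 10380 s
Audio: 456 kbps = 0.456 Mbps.
AVC: 49.256 Mbps × 10380 s = 511277.3 Mb = 63.910 GB.
H.265: 23.156 Mbps × 10380 s = 240359.3 Mb = 30.045 GB.
Saving: 63.910 − 30.045 = 33.865 GB.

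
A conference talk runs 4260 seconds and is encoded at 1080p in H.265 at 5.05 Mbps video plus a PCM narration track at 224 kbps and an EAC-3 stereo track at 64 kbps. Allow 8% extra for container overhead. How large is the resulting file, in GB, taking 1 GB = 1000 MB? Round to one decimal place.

Audio total: 224 + 64 = 288 kbps = 0.288 Mbps.
Total bitrate: 5.05 + 0.288 = 5.338 Mbps.
Stream data: 5.338 Mbps × 4260 s = 22739.9 Mb.
With 8% container overhead: ×1.08.
24,559 Mb ÷ 8 = 3,070 MB → 3.070 GB.

3.1 GB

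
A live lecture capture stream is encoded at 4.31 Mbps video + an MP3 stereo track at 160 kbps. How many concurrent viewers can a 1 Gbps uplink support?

223

Audio: 160 kbps = 0.160 Mbps.
Per-viewer media rate: 4.470 Mbps.
1 Gbps = 1,000 Mbps; 1,000 / 4.470 = 223.71 → 223 viewers.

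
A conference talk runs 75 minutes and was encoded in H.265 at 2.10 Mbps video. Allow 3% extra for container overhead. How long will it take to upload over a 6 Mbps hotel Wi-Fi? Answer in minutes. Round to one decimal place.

27.0 minutes

75 min = 4500 s
File: 2.100 Mbps × 4500 s = 9450.0 Mb.
With 3% container overhead: ×1.03. → 9733.5 Mb.
At 6 Mbps: 9733.5 / 6 = 1622.2 s ≈ 27 minutes.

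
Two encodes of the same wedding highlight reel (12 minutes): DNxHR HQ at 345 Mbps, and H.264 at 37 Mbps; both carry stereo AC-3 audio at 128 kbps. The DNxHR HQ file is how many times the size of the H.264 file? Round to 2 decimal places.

9.30

12 min = 720 s
Audio: 128 kbps = 0.128 Mbps.
DNxHR HQ: 345.128 Mbps × 720 s = 248492.2 Mb = 28.928 GiB.
H.264: 37.128 Mbps × 720 s = 26732.2 Mb = 3.112 GiB.
Ratio: 28.928 / 3.112 = 9.296.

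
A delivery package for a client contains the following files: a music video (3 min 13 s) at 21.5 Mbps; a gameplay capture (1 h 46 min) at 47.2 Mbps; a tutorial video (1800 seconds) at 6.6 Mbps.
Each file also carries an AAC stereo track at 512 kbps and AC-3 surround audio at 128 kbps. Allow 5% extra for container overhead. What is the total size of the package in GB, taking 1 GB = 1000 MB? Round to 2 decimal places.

Audio total: 512 + 128 = 640 kbps = 0.640 Mbps.
music video: 22.140 Mbps × 193 s × 1.05 = 4486.7 Mb
gameplay capture: 47.840 Mbps × 6360 s × 1.05 = 319475.5 Mb
tutorial video: 7.240 Mbps × 1800 s × 1.05 = 13683.6 Mb
Total: 337645.8 Mb = 42205.7 MB.
= 42.21 GB.

42.21 GB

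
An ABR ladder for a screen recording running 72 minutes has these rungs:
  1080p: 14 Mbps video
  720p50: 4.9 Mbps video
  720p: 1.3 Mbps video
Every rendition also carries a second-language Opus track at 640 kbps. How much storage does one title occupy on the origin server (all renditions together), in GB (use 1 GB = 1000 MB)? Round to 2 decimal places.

72 min = 4320 s
Audio: 640 kbps = 0.640 Mbps.
Sum of rendition bitrates: (14+0.640) + (4.9+0.640) + (1.3+0.640) = 22.120 Mbps.
× 4320 s = 95,558 Mb = 11,945 MB = 11.94 GB.

11.94 GB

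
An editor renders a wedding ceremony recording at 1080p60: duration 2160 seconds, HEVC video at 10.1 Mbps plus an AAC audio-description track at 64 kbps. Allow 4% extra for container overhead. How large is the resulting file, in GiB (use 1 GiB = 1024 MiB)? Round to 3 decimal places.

2.658 GiB

Audio: 64 kbps = 0.064 Mbps.
Total bitrate: 10.1 + 0.064 = 10.164 Mbps.
Stream data: 10.164 Mbps × 2160 s = 21954.2 Mb.
With 4% container overhead: ×1.04.
22,832 Mb = 2,854,051,200 bytes ÷ 1,073,741,824 = 2.658 GiB.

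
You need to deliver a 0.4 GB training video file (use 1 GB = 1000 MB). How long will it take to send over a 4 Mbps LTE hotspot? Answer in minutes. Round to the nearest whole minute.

File: 0.4 GB = 3200.0 Mb.
At 4 Mbps: 3200.0 / 4 = 800.0 s ≈ 13.3 minutes.

13 minutes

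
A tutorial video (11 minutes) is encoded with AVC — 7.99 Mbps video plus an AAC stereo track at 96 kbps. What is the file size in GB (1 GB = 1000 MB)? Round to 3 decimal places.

11 min = 660 s
Audio: 96 kbps = 0.096 Mbps.
Total bitrate: 7.99 + 0.096 = 8.086 Mbps.
Stream data: 8.086 Mbps × 660 s = 5336.8 Mb.
5,337 Mb ÷ 8 = 667.1 MB → 0.6671 GB.

0.667 GB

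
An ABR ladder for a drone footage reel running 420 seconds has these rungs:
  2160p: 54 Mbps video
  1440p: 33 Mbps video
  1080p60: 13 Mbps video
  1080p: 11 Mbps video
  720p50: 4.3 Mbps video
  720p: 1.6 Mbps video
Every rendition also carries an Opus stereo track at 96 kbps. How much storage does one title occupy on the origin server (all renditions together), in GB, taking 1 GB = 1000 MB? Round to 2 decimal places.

6.17 GB

Audio: 96 kbps = 0.096 Mbps.
Sum of rendition bitrates: (54+0.096) + (33+0.096) + (13+0.096) + (11+0.096) + (4.3+0.096) + (1.6+0.096) = 117.476 Mbps.
× 420 s = 49,340 Mb = 6,167 MB = 6.167 GB.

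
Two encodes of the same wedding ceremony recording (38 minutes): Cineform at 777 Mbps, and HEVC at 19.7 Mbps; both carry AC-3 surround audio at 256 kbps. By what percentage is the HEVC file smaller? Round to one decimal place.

97.4%

38 min = 2280 s
Audio: 256 kbps = 0.256 Mbps.
Cineform: 777.256 Mbps × 2280 s = 1772143.7 Mb = 206.305 GiB.
HEVC: 19.956 Mbps × 2280 s = 45499.7 Mb = 5.297 GiB.
Reduction: (1 − 5.297/206.305) × 100 = 97.43%.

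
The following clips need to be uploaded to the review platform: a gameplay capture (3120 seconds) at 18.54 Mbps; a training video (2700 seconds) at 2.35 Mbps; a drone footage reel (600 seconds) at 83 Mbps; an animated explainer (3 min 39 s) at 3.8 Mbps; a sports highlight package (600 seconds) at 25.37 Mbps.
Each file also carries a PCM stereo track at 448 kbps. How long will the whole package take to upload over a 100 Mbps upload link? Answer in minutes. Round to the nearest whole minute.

22 minutes

Audio: 448 kbps = 0.448 Mbps.
gameplay capture: 18.988 Mbps × 3120 s = 59242.6 Mb
training video: 2.798 Mbps × 2700 s = 7554.6 Mb
drone footage reel: 83.448 Mbps × 600 s = 50068.8 Mb
animated explainer: 4.248 Mbps × 219 s = 930.3 Mb
sports highlight package: 25.818 Mbps × 600 s = 15490.8 Mb
Total: 133287.1 Mb = 16660.9 MB.
At 100 Mbps: 133287.1 / 100 = 1333 s ≈ 22.2 minutes.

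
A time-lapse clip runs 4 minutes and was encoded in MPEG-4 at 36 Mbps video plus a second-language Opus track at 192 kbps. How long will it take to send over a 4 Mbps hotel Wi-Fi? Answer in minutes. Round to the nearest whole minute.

4 min = 240 s
Audio: 192 kbps = 0.192 Mbps.
Total bitrate: 36.192 Mbps.
File: 36.192 Mbps × 240 s = 8686.1 Mb.
At 4 Mbps: 8686.1 / 4 = 2171.5 s ≈ 36.2 minutes.

36 minutes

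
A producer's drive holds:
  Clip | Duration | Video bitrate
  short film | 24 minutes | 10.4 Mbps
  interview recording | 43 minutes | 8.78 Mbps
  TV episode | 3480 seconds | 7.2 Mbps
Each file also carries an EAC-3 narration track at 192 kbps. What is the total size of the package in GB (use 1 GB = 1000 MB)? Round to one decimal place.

8.0 GB

Audio: 192 kbps = 0.192 Mbps.
short film: 10.592 Mbps × 1440 s = 15252.5 Mb
interview recording: 8.972 Mbps × 2580 s = 23147.8 Mb
TV episode: 7.392 Mbps × 3480 s = 25724.2 Mb
Total: 64124.4 Mb = 8015.6 MB.
= 8.016 GB.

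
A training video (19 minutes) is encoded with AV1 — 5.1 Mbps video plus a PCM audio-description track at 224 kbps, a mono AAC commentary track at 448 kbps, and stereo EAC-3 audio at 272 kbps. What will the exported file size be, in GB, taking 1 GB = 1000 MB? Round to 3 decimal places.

0.861 GB

19 min = 1140 s
Audio total: 224 + 448 + 272 = 944 kbps = 0.944 Mbps.
Total bitrate: 5.1 + 0.944 = 6.044 Mbps.
Stream data: 6.044 Mbps × 1140 s = 6890.2 Mb.
6,890 Mb ÷ 8 = 861.3 MB → 0.8613 GB.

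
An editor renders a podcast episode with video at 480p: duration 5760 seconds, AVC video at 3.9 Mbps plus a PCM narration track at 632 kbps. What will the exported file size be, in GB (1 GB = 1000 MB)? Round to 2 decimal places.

Audio: 632 kbps = 0.632 Mbps.
Total bitrate: 3.9 + 0.632 = 4.532 Mbps.
Stream data: 4.532 Mbps × 5760 s = 26104.3 Mb.
26,104 Mb ÷ 8 = 3,263 MB → 3.263 GB.

3.26 GB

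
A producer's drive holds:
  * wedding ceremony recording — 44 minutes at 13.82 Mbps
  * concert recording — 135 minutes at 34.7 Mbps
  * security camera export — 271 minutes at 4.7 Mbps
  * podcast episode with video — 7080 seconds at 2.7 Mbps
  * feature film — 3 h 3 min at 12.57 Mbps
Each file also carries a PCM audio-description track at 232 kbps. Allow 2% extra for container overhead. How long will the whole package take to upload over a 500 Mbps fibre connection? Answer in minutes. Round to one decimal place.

19.1 minutes

Audio: 232 kbps = 0.232 Mbps.
wedding ceremony recording: 14.052 Mbps × 2640 s × 1.02 = 37839.2 Mb
concert recording: 34.932 Mbps × 8100 s × 1.02 = 288608.2 Mb
security camera export: 4.932 Mbps × 16260 s × 1.02 = 81798.2 Mb
podcast episode with video: 2.932 Mbps × 7080 s × 1.02 = 21173.7 Mb
feature film: 12.802 Mbps × 10980 s × 1.02 = 143377.3 Mb
Total: 572796.6 Mb = 71599.6 MB.
At 500 Mbps: 572796.6 / 500 = 1146 s ≈ 19.1 minutes.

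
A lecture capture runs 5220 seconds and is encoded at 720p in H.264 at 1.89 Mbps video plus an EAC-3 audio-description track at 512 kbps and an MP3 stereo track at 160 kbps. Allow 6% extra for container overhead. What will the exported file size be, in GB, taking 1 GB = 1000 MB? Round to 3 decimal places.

Audio total: 512 + 160 = 672 kbps = 0.672 Mbps.
Total bitrate: 1.89 + 0.672 = 2.562 Mbps.
Stream data: 2.562 Mbps × 5220 s = 13373.6 Mb.
With 6% container overhead: ×1.06.
14,176 Mb ÷ 8 = 1,772 MB → 1.772 GB.

1.772 GB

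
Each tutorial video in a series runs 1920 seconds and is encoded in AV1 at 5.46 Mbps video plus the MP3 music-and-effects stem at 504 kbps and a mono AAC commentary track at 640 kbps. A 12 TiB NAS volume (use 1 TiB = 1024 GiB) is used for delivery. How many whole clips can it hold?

Audio total: 504 + 640 = 1144 kbps = 1.144 Mbps.
Total bitrate: 6.604 Mbps.
Per item: 6.604 Mbps × 1920 s = 12,680 Mb = 1,585 MB.
Capacity: 12 TiB = 105,553,116 Mb; 8324.59 items → 8324 complete.

8324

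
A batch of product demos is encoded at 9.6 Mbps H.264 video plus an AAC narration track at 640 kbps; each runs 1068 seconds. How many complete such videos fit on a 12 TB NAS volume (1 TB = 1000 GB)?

Audio: 640 kbps = 0.640 Mbps.
Total bitrate: 10.240 Mbps.
Per item: 10.240 Mbps × 1068 s = 10,936 Mb = 1,367 MB.
Capacity: 12 TB = 96,000,000 Mb; 8778.09 items → 8778 complete.

8778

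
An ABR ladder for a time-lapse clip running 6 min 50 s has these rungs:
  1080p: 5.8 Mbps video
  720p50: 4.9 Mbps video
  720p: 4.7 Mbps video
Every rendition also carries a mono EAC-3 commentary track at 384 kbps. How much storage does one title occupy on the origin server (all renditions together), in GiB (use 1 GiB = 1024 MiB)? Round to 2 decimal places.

0.79 GiB

6 min 50 s = 410 s
Audio: 384 kbps = 0.384 Mbps.
Sum of rendition bitrates: (5.8+0.384) + (4.9+0.384) + (4.7+0.384) = 16.552 Mbps.
× 410 s = 6,786 Mb = 848.3 MB = 0.79 GiB.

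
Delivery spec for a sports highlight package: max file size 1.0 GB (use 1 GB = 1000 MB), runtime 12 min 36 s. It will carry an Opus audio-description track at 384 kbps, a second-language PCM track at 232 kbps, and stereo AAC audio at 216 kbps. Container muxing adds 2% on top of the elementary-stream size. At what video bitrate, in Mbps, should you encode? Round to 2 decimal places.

9.54 Mbps

Budget: 1.0 GB = 8000.0 Mb.
Stream payload after overhead: 8000.0 / 1.02 = 7843.1 Mb.
12 min 36 s = 756 s
Total bitrate budget: 7843.1 Mb / 756 s = 10.375 Mbps.
Audio total: 384 + 232 + 216 = 832 kbps = 0.832 Mbps.
Video: 10.375 − 0.832 = 9.543 Mbps.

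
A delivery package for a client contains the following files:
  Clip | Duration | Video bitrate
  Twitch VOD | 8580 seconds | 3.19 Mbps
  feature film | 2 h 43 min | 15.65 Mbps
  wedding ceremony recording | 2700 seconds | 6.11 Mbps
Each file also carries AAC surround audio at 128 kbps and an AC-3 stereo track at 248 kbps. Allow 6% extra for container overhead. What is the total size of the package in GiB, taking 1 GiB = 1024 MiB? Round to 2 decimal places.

Audio total: 128 + 248 = 376 kbps = 0.376 Mbps.
Twitch VOD: 3.566 Mbps × 8580 s × 1.06 = 32432.1 Mb
feature film: 16.026 Mbps × 9780 s × 1.06 = 166138.3 Mb
wedding ceremony recording: 6.486 Mbps × 2700 s × 1.06 = 18562.9 Mb
Total: 217133.3 Mb = 27141.7 MB.
= 25.28 GiB.

25.28 GiB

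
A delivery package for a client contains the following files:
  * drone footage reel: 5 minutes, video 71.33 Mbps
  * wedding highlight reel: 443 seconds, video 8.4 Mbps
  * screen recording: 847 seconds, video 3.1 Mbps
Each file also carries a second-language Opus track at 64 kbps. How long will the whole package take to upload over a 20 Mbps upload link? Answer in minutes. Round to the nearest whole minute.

23 minutes

Audio: 64 kbps = 0.064 Mbps.
drone footage reel: 71.394 Mbps × 300 s = 21418.2 Mb
wedding highlight reel: 8.464 Mbps × 443 s = 3749.6 Mb
screen recording: 3.164 Mbps × 847 s = 2679.9 Mb
Total: 27847.7 Mb = 3481.0 MB.
At 20 Mbps: 27847.7 / 20 = 1392 s ≈ 23.2 minutes.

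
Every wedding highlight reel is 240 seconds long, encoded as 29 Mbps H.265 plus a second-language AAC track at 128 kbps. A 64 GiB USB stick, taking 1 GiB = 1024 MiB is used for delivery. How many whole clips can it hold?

78

Audio: 128 kbps = 0.128 Mbps.
Total bitrate: 29.128 Mbps.
Per item: 29.128 Mbps × 240 s = 6,991 Mb = 873.8 MB.
Capacity: 64 GiB = 549,756 Mb; 78.64 items → 78 complete.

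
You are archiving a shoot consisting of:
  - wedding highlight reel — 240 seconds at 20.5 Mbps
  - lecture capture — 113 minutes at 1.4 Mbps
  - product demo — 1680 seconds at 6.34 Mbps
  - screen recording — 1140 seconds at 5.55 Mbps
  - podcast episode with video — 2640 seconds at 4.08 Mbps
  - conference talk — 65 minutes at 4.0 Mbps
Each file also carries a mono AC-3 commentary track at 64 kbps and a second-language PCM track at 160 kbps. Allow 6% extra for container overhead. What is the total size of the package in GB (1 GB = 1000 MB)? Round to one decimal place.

Audio total: 64 + 160 = 224 kbps = 0.224 Mbps.
wedding highlight reel: 20.724 Mbps × 240 s × 1.06 = 5272.2 Mb
lecture capture: 1.624 Mbps × 6780 s × 1.06 = 11671.4 Mb
product demo: 6.564 Mbps × 1680 s × 1.06 = 11689.2 Mb
screen recording: 5.774 Mbps × 1140 s × 1.06 = 6977.3 Mb
podcast episode with video: 4.304 Mbps × 2640 s × 1.06 = 12044.3 Mb
conference talk: 4.224 Mbps × 3900 s × 1.06 = 17462.0 Mb
Total: 65116.4 Mb = 8139.5 MB.
= 8.140 GB.

8.1 GB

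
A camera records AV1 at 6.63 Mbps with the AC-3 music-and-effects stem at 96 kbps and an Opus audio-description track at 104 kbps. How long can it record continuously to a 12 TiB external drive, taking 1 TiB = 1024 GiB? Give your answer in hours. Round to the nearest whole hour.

Audio total: 96 + 104 = 200 kbps = 0.200 Mbps.
Total bitrate: 6.63 + 0.200 = 6.830 Mbps.
Capacity: 12 TiB = 105,553,116 Mb.
Recording time: 105,553,116 / 6.830 = 15,454,336 s ≈ 4,293 hours.

4293 hours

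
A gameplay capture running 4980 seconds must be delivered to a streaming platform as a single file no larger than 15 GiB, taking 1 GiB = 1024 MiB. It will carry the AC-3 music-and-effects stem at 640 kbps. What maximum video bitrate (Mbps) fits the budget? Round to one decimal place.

Budget: 15 GiB = 128849.0 Mb.
Total bitrate budget: 128849.0 Mb / 4980 s = 25.873 Mbps.
Audio: 640 kbps = 0.640 Mbps.
Video: 25.873 − 0.640 = 25.233 Mbps.

25.2 Mbps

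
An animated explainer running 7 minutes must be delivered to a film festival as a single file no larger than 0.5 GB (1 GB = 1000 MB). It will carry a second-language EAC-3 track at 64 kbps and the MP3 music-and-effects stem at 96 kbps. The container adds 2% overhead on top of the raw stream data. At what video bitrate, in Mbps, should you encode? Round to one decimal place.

9.2 Mbps

Budget: 0.5 GB = 4000.0 Mb.
Stream payload after overhead: 4000.0 / 1.02 = 3921.6 Mb.
7 min = 420 s
Total bitrate budget: 3921.6 Mb / 420 s = 9.337 Mbps.
Audio total: 64 + 96 = 160 kbps = 0.160 Mbps.
Video: 9.337 − 0.160 = 9.177 Mbps.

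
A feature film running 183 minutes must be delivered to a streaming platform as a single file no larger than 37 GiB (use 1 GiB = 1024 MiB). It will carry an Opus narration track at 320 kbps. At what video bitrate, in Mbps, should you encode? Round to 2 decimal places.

Budget: 37 GiB = 317827.6 Mb.
183 min = 10980 s
Total bitrate budget: 317827.6 Mb / 10980 s = 28.946 Mbps.
Audio: 320 kbps = 0.320 Mbps.
Video: 28.946 − 0.320 = 28.626 Mbps.

28.63 Mbps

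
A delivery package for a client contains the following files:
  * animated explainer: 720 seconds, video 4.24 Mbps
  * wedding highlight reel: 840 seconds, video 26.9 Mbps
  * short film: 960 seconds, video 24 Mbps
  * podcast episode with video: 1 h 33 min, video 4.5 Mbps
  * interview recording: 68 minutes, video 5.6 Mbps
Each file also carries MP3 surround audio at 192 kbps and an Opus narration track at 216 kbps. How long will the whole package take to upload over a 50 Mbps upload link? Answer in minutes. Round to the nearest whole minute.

34 minutes

Audio total: 192 + 216 = 408 kbps = 0.408 Mbps.
animated explainer: 4.648 Mbps × 720 s = 3346.6 Mb
wedding highlight reel: 27.308 Mbps × 840 s = 22938.7 Mb
short film: 24.408 Mbps × 960 s = 23431.7 Mb
podcast episode with video: 4.908 Mbps × 5580 s = 27386.6 Mb
interview recording: 6.008 Mbps × 4080 s = 24512.6 Mb
Total: 101616.2 Mb = 12702.0 MB.
At 50 Mbps: 101616.2 / 50 = 2032 s ≈ 33.9 minutes.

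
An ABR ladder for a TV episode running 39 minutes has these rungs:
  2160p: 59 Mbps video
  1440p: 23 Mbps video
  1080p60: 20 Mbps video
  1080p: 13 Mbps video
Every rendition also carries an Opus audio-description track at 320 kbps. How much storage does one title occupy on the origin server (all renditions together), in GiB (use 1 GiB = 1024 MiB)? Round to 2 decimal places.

31.68 GiB

39 min = 2340 s
Audio: 320 kbps = 0.320 Mbps.
Sum of rendition bitrates: (59+0.320) + (23+0.320) + (20+0.320) + (13+0.320) = 116.280 Mbps.
× 2340 s = 272,095 Mb = 34,012 MB = 31.68 GiB.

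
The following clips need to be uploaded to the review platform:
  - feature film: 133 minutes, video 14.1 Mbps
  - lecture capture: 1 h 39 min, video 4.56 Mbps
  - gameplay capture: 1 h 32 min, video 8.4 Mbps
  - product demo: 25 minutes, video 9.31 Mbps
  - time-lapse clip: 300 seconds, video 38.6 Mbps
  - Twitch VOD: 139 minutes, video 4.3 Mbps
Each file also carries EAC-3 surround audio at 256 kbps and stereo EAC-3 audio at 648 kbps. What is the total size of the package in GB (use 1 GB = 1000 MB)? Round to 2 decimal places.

34.26 GB

Audio total: 256 + 648 = 904 kbps = 0.904 Mbps.
feature film: 15.004 Mbps × 7980 s = 119731.9 Mb
lecture capture: 5.464 Mbps × 5940 s = 32456.2 Mb
gameplay capture: 9.304 Mbps × 5520 s = 51358.1 Mb
product demo: 10.214 Mbps × 1500 s = 15321.0 Mb
time-lapse clip: 39.504 Mbps × 300 s = 11851.2 Mb
Twitch VOD: 5.204 Mbps × 8340 s = 43401.4 Mb
Total: 274119.7 Mb = 34265.0 MB.
= 34.26 GB.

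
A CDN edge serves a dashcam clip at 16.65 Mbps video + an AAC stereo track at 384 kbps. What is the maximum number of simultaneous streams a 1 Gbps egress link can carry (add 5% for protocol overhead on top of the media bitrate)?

Audio: 384 kbps = 0.384 Mbps.
Per-viewer media rate: 17.034 Mbps.
On the wire with 5% overhead: 17.886 Mbps.
1 Gbps = 1,000 Mbps; 1,000 / 17.886 = 55.91 → 55 viewers.

55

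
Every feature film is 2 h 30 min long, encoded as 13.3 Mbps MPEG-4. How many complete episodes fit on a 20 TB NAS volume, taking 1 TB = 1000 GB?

2 h 30 min = 150 min = 9000 s
Per item: 13.300 Mbps × 9000 s = 119,700 Mb = 14,962 MB.
Capacity: 20 TB = 160,000,000 Mb; 1336.68 items → 1336 complete.

1336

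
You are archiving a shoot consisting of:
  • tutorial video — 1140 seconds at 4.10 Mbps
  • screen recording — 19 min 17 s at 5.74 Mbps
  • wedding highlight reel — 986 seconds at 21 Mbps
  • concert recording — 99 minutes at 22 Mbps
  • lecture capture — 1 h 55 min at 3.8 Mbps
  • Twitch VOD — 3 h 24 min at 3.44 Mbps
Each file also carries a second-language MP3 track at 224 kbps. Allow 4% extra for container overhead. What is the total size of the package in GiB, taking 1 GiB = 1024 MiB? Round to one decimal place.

28.7 GiB

Audio: 224 kbps = 0.224 Mbps.
tutorial video: 4.324 Mbps × 1140 s × 1.04 = 5126.5 Mb
screen recording: 5.964 Mbps × 1157 s × 1.04 = 7176.4 Mb
wedding highlight reel: 21.224 Mbps × 986 s × 1.04 = 21763.9 Mb
concert recording: 22.224 Mbps × 5940 s × 1.04 = 137291.0 Mb
lecture capture: 4.024 Mbps × 6900 s × 1.04 = 28876.2 Mb
Twitch VOD: 3.664 Mbps × 12240 s × 1.04 = 46641.3 Mb
Total: 246875.3 Mb = 30859.4 MB.
= 28.74 GiB.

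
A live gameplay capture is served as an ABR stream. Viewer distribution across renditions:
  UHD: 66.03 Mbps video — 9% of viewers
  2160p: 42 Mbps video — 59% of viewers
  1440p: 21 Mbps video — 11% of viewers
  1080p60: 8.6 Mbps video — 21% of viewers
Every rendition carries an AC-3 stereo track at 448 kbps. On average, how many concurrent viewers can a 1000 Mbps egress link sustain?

28

Audio: 448 kbps = 0.448 Mbps.
Average per-viewer bitrate: 0.09×66.478 + 0.59×42.448 + 0.11×21.448 + 0.21×9.048 = 35.287 Mbps.
1000 Mbps = 1,000 Mbps; 1,000 / 35.287 = 28.34 → 28.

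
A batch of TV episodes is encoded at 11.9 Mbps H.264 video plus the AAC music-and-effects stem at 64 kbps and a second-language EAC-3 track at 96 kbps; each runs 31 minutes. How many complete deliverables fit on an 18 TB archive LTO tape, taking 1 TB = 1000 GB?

31 min = 1860 s
Audio total: 64 + 96 = 160 kbps = 0.160 Mbps.
Total bitrate: 12.060 Mbps.
Per item: 12.060 Mbps × 1860 s = 22,432 Mb = 2,804 MB.
Capacity: 18 TB = 144,000,000 Mb; 6419.52 items → 6419 complete.

6419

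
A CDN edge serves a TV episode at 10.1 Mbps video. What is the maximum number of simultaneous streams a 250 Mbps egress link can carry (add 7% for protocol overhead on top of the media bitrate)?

On the wire with 7% overhead: 10.807 Mbps.
250 Mbps = 250.0 Mbps; 250.0 / 10.807 = 23.13 → 23 viewers.

23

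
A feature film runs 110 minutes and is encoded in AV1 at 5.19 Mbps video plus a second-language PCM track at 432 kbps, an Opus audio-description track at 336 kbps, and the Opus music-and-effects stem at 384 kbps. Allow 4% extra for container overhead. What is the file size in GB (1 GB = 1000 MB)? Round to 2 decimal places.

110 min = 6600 s
Audio total: 432 + 336 + 384 = 1152 kbps = 1.152 Mbps.
Total bitrate: 5.19 + 1.152 = 6.342 Mbps.
Stream data: 6.342 Mbps × 6600 s = 41857.2 Mb.
With 4% container overhead: ×1.04.
43,531 Mb ÷ 8 = 5,441 MB → 5.441 GB.

5.44 GB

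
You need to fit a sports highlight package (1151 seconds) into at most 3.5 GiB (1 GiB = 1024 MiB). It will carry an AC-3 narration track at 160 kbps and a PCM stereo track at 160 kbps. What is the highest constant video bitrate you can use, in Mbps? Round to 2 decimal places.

25.80 Mbps

Budget: 3.5 GiB = 30064.8 Mb.
Total bitrate budget: 30064.8 Mb / 1151 s = 26.121 Mbps.
Audio total: 160 + 160 = 320 kbps = 0.320 Mbps.
Video: 26.121 − 0.320 = 25.801 Mbps.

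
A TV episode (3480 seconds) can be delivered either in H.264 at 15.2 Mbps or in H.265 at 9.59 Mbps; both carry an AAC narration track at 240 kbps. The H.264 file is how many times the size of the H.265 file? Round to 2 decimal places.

Audio: 240 kbps = 0.240 Mbps.
H.264: 15.440 Mbps × 3480 s = 53731.2 Mb = 6.255 GiB.
H.265: 9.830 Mbps × 3480 s = 34208.4 Mb = 3.982 GiB.
Ratio: 6.255 / 3.982 = 1.571.

1.57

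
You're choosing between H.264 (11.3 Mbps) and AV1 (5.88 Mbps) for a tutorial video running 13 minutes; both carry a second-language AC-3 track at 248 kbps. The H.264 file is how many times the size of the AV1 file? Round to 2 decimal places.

13 min = 780 s
Audio: 248 kbps = 0.248 Mbps.
H.264: 11.548 Mbps × 780 s = 9007.4 Mb = 1.126 GB.
AV1: 6.128 Mbps × 780 s = 4779.8 Mb = 0.597 GB.
Ratio: 1.126 / 0.597 = 1.884.

1.88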